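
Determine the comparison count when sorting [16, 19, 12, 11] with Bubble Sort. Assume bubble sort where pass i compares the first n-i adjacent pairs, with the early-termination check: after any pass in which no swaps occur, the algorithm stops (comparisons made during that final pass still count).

Pass 1: compare adjacent pairs (0,1)..(2,3) = 3 comparison(s), 2 swap(s) -> [16, 12, 11, 19]
Pass 2: compare adjacent pairs (0,1)..(1,2) = 2 comparison(s), 2 swap(s) -> [12, 11, 16, 19]
Pass 3: compare adjacent pairs (0,1)..(0,1) = 1 comparison(s), 1 swap(s) -> [11, 12, 16, 19]
Every pass made at least one swap, so all n-1 passes run.
Total comparisons: 3 + 2 + 1 = 6


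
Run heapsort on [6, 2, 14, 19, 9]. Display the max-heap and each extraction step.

Build heap: [19, 9, 14, 2, 6]
Extract 19: [14, 9, 6, 2, 19]
Extract 14: [9, 2, 6, 14, 19]
Extract 9: [6, 2, 9, 14, 19]
Extract 6: [2, 6, 9, 14, 19]


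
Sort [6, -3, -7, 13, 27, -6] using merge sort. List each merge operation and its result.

Divide and conquer:
  Merge [-3] + [-7] -> [-7, -3]
  Merge [6] + [-7, -3] -> [-7, -3, 6]
  Merge [27] + [-6] -> [-6, 27]
  Merge [13] + [-6, 27] -> [-6, 13, 27]
  Merge [-7, -3, 6] + [-6, 13, 27] -> [-7, -6, -3, 6, 13, 27]


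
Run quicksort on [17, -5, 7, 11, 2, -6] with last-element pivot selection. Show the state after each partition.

Partition 1: pivot=-6 at index 0 -> [-6, -5, 7, 11, 2, 17]
Partition 2: pivot=17 at index 5 -> [-6, -5, 7, 11, 2, 17]
Partition 3: pivot=2 at index 2 -> [-6, -5, 2, 11, 7, 17]
Partition 4: pivot=7 at index 3 -> [-6, -5, 2, 7, 11, 17]


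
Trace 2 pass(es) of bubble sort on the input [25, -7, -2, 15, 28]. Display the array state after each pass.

After pass 1: [-7, -2, 15, 25, 28] (3 swaps)
After pass 2: [-7, -2, 15, 25, 28] (0 swaps)
Total swaps: 3


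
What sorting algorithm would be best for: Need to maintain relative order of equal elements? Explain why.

Best choice: Merge sort or Insertion sort
Reason: Both are stable; quicksort and heapsort are not stable


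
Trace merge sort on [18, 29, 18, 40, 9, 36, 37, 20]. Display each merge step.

Divide and conquer:
  Merge [18] + [29] -> [18, 29]
  Merge [18] + [40] -> [18, 40]
  Merge [18, 29] + [18, 40] -> [18, 18, 29, 40]
  Merge [9] + [36] -> [9, 36]
  Merge [37] + [20] -> [20, 37]
  Merge [9, 36] + [20, 37] -> [9, 20, 36, 37]
  Merge [18, 18, 29, 40] + [9, 20, 36, 37] -> [9, 18, 18, 20, 29, 36, 37, 40]


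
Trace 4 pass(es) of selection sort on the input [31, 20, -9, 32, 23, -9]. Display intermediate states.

Pass 1: Select minimum -9 at index 2, swap -> [-9, 20, 31, 32, 23, -9]
Pass 2: Select minimum -9 at index 5, swap -> [-9, -9, 31, 32, 23, 20]
Pass 3: Select minimum 20 at index 5, swap -> [-9, -9, 20, 32, 23, 31]
Pass 4: Select minimum 23 at index 4, swap -> [-9, -9, 20, 23, 32, 31]


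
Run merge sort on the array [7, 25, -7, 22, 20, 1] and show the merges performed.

Divide and conquer:
  Merge [25] + [-7] -> [-7, 25]
  Merge [7] + [-7, 25] -> [-7, 7, 25]
  Merge [20] + [1] -> [1, 20]
  Merge [22] + [1, 20] -> [1, 20, 22]
  Merge [-7, 7, 25] + [1, 20, 22] -> [-7, 1, 7, 20, 22, 25]


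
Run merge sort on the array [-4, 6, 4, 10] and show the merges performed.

Divide and conquer:
  Merge [-4] + [6] -> [-4, 6]
  Merge [4] + [10] -> [4, 10]
  Merge [-4, 6] + [4, 10] -> [-4, 4, 6, 10]


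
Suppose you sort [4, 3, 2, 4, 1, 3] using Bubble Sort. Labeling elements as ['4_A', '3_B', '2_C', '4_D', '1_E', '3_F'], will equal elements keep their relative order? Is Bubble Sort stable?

Trace Bubble Sort on the labeled array (the key is the number; the letter only tracks identity):
  After pass 1: [3_B, 2_C, 4_A, 1_E, 3_F, 4_D]
  After pass 2: [2_C, 3_B, 1_E, 3_F, 4_A, 4_D]
  After pass 3: [2_C, 1_E, 3_B, 3_F, 4_A, 4_D]
  After pass 4: [1_E, 2_C, 3_B, 3_F, 4_A, 4_D]
  After pass 5: [1_E, 2_C, 3_B, 3_F, 4_A, 4_D] (no swaps, done)
Final order: [1_E, 2_C, 3_B, 3_F, 4_A, 4_D]
Equal keys:
  value 3: originally 3_B, 3_F; after sorting 3_B, 3_F -> order preserved
  value 4: originally 4_A, 4_D; after sorting 4_A, 4_D -> order preserved
All equal keys kept their original relative order. Bubble Sort is stable: it only swaps adjacent elements when the left one is strictly greater, so equal keys never move past each other.
Answer: Stable


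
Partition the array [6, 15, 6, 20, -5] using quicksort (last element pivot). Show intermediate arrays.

Partition 1: pivot=-5 at index 0 -> [-5, 15, 6, 20, 6]
Partition 2: pivot=6 at index 2 -> [-5, 6, 6, 20, 15]
Partition 3: pivot=15 at index 3 -> [-5, 6, 6, 15, 20]


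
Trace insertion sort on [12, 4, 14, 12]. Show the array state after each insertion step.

First element 12 is already 'sorted'
Insert 4: shifted 1 elements -> [4, 12, 14, 12]
Insert 14: shifted 0 elements -> [4, 12, 14, 12]
Insert 12: shifted 1 elements -> [4, 12, 12, 14]


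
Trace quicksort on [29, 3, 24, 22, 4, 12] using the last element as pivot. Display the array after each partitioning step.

Partition 1: pivot=12 at index 2 -> [3, 4, 12, 22, 29, 24]
Partition 2: pivot=4 at index 1 -> [3, 4, 12, 22, 29, 24]
Partition 3: pivot=24 at index 4 -> [3, 4, 12, 22, 24, 29]


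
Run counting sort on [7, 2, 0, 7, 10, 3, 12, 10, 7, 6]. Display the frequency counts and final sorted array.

Count array: [1, 0, 1, 1, 0, 0, 1, 3, 0, 0, 2, 0, 1]
(count[i] = number of elements equal to i)
Cumulative count: [1, 1, 2, 3, 3, 3, 4, 7, 7, 7, 9, 9, 10]
Sorted: [0, 2, 3, 6, 7, 7, 7, 10, 10, 12]


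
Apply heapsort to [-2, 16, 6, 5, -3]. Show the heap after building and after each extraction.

Build heap: [16, 5, 6, -2, -3]
Extract 16: [6, 5, -3, -2, 16]
Extract 6: [5, -2, -3, 6, 16]
Extract 5: [-2, -3, 5, 6, 16]
Extract -2: [-3, -2, 5, 6, 16]


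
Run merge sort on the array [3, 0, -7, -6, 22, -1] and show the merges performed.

Divide and conquer:
  Merge [0] + [-7] -> [-7, 0]
  Merge [3] + [-7, 0] -> [-7, 0, 3]
  Merge [22] + [-1] -> [-1, 22]
  Merge [-6] + [-1, 22] -> [-6, -1, 22]
  Merge [-7, 0, 3] + [-6, -1, 22] -> [-7, -6, -1, 0, 3, 22]


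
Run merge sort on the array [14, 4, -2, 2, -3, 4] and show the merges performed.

Divide and conquer:
  Merge [4] + [-2] -> [-2, 4]
  Merge [14] + [-2, 4] -> [-2, 4, 14]
  Merge [-3] + [4] -> [-3, 4]
  Merge [2] + [-3, 4] -> [-3, 2, 4]
  Merge [-2, 4, 14] + [-3, 2, 4] -> [-3, -2, 2, 4, 4, 14]


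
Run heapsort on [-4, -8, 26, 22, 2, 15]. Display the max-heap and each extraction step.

Build heap: [26, 22, 15, -8, 2, -4]
Extract 26: [22, 2, 15, -8, -4, 26]
Extract 22: [15, 2, -4, -8, 22, 26]
Extract 15: [2, -8, -4, 15, 22, 26]
Extract 2: [-4, -8, 2, 15, 22, 26]
Extract -4: [-8, -4, 2, 15, 22, 26]


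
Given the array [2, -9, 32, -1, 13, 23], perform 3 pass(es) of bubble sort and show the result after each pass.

After pass 1: [-9, 2, -1, 13, 23, 32] (4 swaps)
After pass 2: [-9, -1, 2, 13, 23, 32] (1 swaps)
After pass 3: [-9, -1, 2, 13, 23, 32] (0 swaps)
Total swaps: 5


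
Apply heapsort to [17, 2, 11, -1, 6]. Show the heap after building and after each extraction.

Build heap: [17, 6, 11, -1, 2]
Extract 17: [11, 6, 2, -1, 17]
Extract 11: [6, -1, 2, 11, 17]
Extract 6: [2, -1, 6, 11, 17]
Extract 2: [-1, 2, 6, 11, 17]


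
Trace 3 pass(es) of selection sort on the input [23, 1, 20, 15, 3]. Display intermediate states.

Pass 1: Select minimum 1 at index 1, swap -> [1, 23, 20, 15, 3]
Pass 2: Select minimum 3 at index 4, swap -> [1, 3, 20, 15, 23]
Pass 3: Select minimum 15 at index 3, swap -> [1, 3, 15, 20, 23]


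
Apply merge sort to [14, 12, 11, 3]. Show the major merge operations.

Divide and conquer:
  Merge [14] + [12] -> [12, 14]
  Merge [11] + [3] -> [3, 11]
  Merge [12, 14] + [3, 11] -> [3, 11, 12, 14]


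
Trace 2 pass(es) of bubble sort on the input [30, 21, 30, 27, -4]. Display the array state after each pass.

After pass 1: [21, 30, 27, -4, 30] (3 swaps)
After pass 2: [21, 27, -4, 30, 30] (2 swaps)
Total swaps: 5


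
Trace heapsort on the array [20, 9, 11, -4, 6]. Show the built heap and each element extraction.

Build heap: [20, 9, 11, -4, 6]
Extract 20: [11, 9, 6, -4, 20]
Extract 11: [9, -4, 6, 11, 20]
Extract 9: [6, -4, 9, 11, 20]
Extract 6: [-4, 6, 9, 11, 20]


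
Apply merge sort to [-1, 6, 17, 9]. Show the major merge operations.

Divide and conquer:
  Merge [-1] + [6] -> [-1, 6]
  Merge [17] + [9] -> [9, 17]
  Merge [-1, 6] + [9, 17] -> [-1, 6, 9, 17]


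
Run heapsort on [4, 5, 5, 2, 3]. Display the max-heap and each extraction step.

Build heap: [5, 4, 5, 2, 3]
Extract 5: [5, 4, 3, 2, 5]
Extract 5: [4, 2, 3, 5, 5]
Extract 4: [3, 2, 4, 5, 5]
Extract 3: [2, 3, 4, 5, 5]


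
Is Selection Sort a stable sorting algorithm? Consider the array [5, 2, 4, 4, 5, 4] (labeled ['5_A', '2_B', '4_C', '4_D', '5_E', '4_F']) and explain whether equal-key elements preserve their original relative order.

Trace Selection Sort on the labeled array (the key is the number; the letter only tracks identity):
  Pass 1: minimum of unsorted part is 2_B at index 1; swap it with 5_A at index 0 -> [2_B, 5_A, 4_C, 4_D, 5_E, 4_F]
  Pass 2: minimum of unsorted part is 4_C at index 2; swap it with 5_A at index 1 -> [2_B, 4_C, 5_A, 4_D, 5_E, 4_F]
  Pass 3: minimum of unsorted part is 4_D at index 3; swap it with 5_A at index 2 -> [2_B, 4_C, 4_D, 5_A, 5_E, 4_F]
  Pass 4: minimum of unsorted part is 4_F at index 5; swap it with 5_A at index 3 -> [2_B, 4_C, 4_D, 4_F, 5_E, 5_A]
  Pass 5: minimum 5_E is already at index 4; no swap -> [2_B, 4_C, 4_D, 4_F, 5_E, 5_A]
Final order: [2_B, 4_C, 4_D, 4_F, 5_E, 5_A]
Equal keys:
  value 4: originally 4_C, 4_D, 4_F; after sorting 4_C, 4_D, 4_F -> order preserved
  value 5: originally 5_A, 5_E; after sorting 5_E, 5_A -> order changed
Equal keys were reordered, so Selection Sort is not stable: the long-range swap that moves the minimum into place can carry an element past an equal key. (One such input is enough; an unstable sort may happen to preserve order on other inputs, but it gives no guarantee.)
Answer: Not stable


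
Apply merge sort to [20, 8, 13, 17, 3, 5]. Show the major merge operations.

Divide and conquer:
  Merge [8] + [13] -> [8, 13]
  Merge [20] + [8, 13] -> [8, 13, 20]
  Merge [3] + [5] -> [3, 5]
  Merge [17] + [3, 5] -> [3, 5, 17]
  Merge [8, 13, 20] + [3, 5, 17] -> [3, 5, 8, 13, 17, 20]


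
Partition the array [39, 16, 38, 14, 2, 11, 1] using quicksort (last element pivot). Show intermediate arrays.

Partition 1: pivot=1 at index 0 -> [1, 16, 38, 14, 2, 11, 39]
Partition 2: pivot=39 at index 6 -> [1, 16, 38, 14, 2, 11, 39]
Partition 3: pivot=11 at index 2 -> [1, 2, 11, 14, 16, 38, 39]
Partition 4: pivot=38 at index 5 -> [1, 2, 11, 14, 16, 38, 39]
Partition 5: pivot=16 at index 4 -> [1, 2, 11, 14, 16, 38, 39]


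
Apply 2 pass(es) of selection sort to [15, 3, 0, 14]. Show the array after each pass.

Pass 1: Select minimum 0 at index 2, swap -> [0, 3, 15, 14]
Pass 2: Select minimum 3 at index 1, swap -> [0, 3, 15, 14]


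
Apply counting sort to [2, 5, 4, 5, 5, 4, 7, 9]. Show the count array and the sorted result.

Count array: [0, 0, 1, 0, 2, 3, 0, 1, 0, 1]
(count[i] = number of elements equal to i)
Cumulative count: [0, 0, 1, 1, 3, 6, 6, 7, 7, 8]
Sorted: [2, 4, 4, 5, 5, 5, 7, 9]


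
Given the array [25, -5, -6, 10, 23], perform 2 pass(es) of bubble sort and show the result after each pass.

After pass 1: [-5, -6, 10, 23, 25] (4 swaps)
After pass 2: [-6, -5, 10, 23, 25] (1 swaps)
Total swaps: 5


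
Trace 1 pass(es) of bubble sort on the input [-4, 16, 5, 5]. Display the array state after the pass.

After pass 1: [-4, 5, 5, 16] (2 swaps)
Total swaps: 2


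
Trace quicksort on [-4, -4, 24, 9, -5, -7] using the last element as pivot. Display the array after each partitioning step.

Partition 1: pivot=-7 at index 0 -> [-7, -4, 24, 9, -5, -4]
Partition 2: pivot=-4 at index 3 -> [-7, -4, -5, -4, 24, 9]
Partition 3: pivot=-5 at index 1 -> [-7, -5, -4, -4, 24, 9]
Partition 4: pivot=9 at index 4 -> [-7, -5, -4, -4, 9, 24]


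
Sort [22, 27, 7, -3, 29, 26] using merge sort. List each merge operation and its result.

Divide and conquer:
  Merge [27] + [7] -> [7, 27]
  Merge [22] + [7, 27] -> [7, 22, 27]
  Merge [29] + [26] -> [26, 29]
  Merge [-3] + [26, 29] -> [-3, 26, 29]
  Merge [7, 22, 27] + [-3, 26, 29] -> [-3, 7, 22, 26, 27, 29]


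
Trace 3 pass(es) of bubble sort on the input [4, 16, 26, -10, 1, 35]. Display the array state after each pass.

After pass 1: [4, 16, -10, 1, 26, 35] (2 swaps)
After pass 2: [4, -10, 1, 16, 26, 35] (2 swaps)
After pass 3: [-10, 1, 4, 16, 26, 35] (2 swaps)
Total swaps: 6


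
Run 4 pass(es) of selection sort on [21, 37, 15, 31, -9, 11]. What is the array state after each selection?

Pass 1: Select minimum -9 at index 4, swap -> [-9, 37, 15, 31, 21, 11]
Pass 2: Select minimum 11 at index 5, swap -> [-9, 11, 15, 31, 21, 37]
Pass 3: Select minimum 15 at index 2, swap -> [-9, 11, 15, 31, 21, 37]
Pass 4: Select minimum 21 at index 4, swap -> [-9, 11, 15, 21, 31, 37]


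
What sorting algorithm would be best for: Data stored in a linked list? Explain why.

Best choice: Merge sort
Reason: Merge sort doesn't require random access; can be done in O(1) extra space for linked lists


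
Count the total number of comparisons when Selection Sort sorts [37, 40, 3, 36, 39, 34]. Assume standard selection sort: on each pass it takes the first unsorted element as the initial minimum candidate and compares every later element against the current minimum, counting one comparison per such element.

Pass 1: scan indices 1..5 for the minimum = 5 comparison(s); min is 3, place at index 0 -> [3, 40, 37, 36, 39, 34]
Pass 2: scan indices 2..5 for the minimum = 4 comparison(s); min is 34, place at index 1 -> [3, 34, 37, 36, 39, 40]
Pass 3: scan indices 3..5 for the minimum = 3 comparison(s); min is 36, place at index 2 -> [3, 34, 36, 37, 39, 40]
Pass 4: scan indices 4..5 for the minimum = 2 comparison(s); min is 37, place at index 3 -> [3, 34, 36, 37, 39, 40]
Pass 5: scan indices 5..5 for the minimum = 1 comparison(s); min is 39, place at index 4 -> [3, 34, 36, 37, 39, 40]
Selection sort always scans the whole unsorted suffix, so the count is (n-1) + (n-2) + ... + 1 = n(n-1)/2 = 6*5/2 = 15 regardless of the input order.
Total comparisons: 5 + 4 + 3 + 2 + 1 = 15


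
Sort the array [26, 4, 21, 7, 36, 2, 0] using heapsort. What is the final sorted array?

Build heap: [36, 26, 21, 7, 4, 2, 0]
Extract 36: [26, 7, 21, 0, 4, 2, 36]
Extract 26: [21, 7, 2, 0, 4, 26, 36]
Extract 21: [7, 4, 2, 0, 21, 26, 36]
Extract 7: [4, 0, 2, 7, 21, 26, 36]
Extract 4: [2, 0, 4, 7, 21, 26, 36]
Extract 2: [0, 2, 4, 7, 21, 26, 36]


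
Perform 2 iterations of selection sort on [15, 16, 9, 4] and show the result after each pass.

Pass 1: Select minimum 4 at index 3, swap -> [4, 16, 9, 15]
Pass 2: Select minimum 9 at index 2, swap -> [4, 9, 16, 15]


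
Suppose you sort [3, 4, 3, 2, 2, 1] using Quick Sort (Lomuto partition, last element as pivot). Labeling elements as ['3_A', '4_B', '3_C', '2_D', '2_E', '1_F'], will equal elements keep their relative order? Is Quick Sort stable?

Trace Quick Sort on the labeled array (the key is the number; the letter only tracks identity):
  Partition indices 0..5 around pivot 1_F -> [1_F, 4_B, 3_C, 2_D, 2_E, 3_A]
  Partition indices 1..5 around pivot 3_A -> [1_F, 3_C, 2_D, 2_E, 3_A, 4_B]
  Partition indices 1..3 around pivot 2_E -> [1_F, 2_D, 2_E, 3_C, 3_A, 4_B]
Final order: [1_F, 2_D, 2_E, 3_C, 3_A, 4_B]
Equal keys:
  value 2: originally 2_D, 2_E; after sorting 2_D, 2_E -> order preserved
  value 3: originally 3_A, 3_C; after sorting 3_C, 3_A -> order changed
Equal keys were reordered, so Quick Sort is not stable: partition swaps elements across long distances and can reorder equal keys. (One such input is enough; an unstable sort may happen to preserve order on other inputs, but it gives no guarantee.)
Answer: Not stable


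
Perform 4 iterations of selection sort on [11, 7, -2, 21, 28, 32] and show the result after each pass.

Pass 1: Select minimum -2 at index 2, swap -> [-2, 7, 11, 21, 28, 32]
Pass 2: Select minimum 7 at index 1, swap -> [-2, 7, 11, 21, 28, 32]
Pass 3: Select minimum 11 at index 2, swap -> [-2, 7, 11, 21, 28, 32]
Pass 4: Select minimum 21 at index 3, swap -> [-2, 7, 11, 21, 28, 32]


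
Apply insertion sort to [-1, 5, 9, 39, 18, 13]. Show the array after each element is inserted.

First element -1 is already 'sorted'
Insert 5: shifted 0 elements -> [-1, 5, 9, 39, 18, 13]
Insert 9: shifted 0 elements -> [-1, 5, 9, 39, 18, 13]
Insert 39: shifted 0 elements -> [-1, 5, 9, 39, 18, 13]
Insert 18: shifted 1 elements -> [-1, 5, 9, 18, 39, 13]
Insert 13: shifted 2 elements -> [-1, 5, 9, 13, 18, 39]


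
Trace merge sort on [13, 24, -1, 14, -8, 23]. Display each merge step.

Divide and conquer:
  Merge [24] + [-1] -> [-1, 24]
  Merge [13] + [-1, 24] -> [-1, 13, 24]
  Merge [-8] + [23] -> [-8, 23]
  Merge [14] + [-8, 23] -> [-8, 14, 23]
  Merge [-1, 13, 24] + [-8, 14, 23] -> [-8, -1, 13, 14, 23, 24]


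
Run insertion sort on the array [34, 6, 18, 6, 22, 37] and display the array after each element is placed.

First element 34 is already 'sorted'
Insert 6: shifted 1 elements -> [6, 34, 18, 6, 22, 37]
Insert 18: shifted 1 elements -> [6, 18, 34, 6, 22, 37]
Insert 6: shifted 2 elements -> [6, 6, 18, 34, 22, 37]
Insert 22: shifted 1 elements -> [6, 6, 18, 22, 34, 37]
Insert 37: shifted 0 elements -> [6, 6, 18, 22, 34, 37]


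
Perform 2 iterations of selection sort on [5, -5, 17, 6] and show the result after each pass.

Pass 1: Select minimum -5 at index 1, swap -> [-5, 5, 17, 6]
Pass 2: Select minimum 5 at index 1, swap -> [-5, 5, 17, 6]


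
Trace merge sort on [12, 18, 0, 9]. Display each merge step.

Divide and conquer:
  Merge [12] + [18] -> [12, 18]
  Merge [0] + [9] -> [0, 9]
  Merge [12, 18] + [0, 9] -> [0, 9, 12, 18]


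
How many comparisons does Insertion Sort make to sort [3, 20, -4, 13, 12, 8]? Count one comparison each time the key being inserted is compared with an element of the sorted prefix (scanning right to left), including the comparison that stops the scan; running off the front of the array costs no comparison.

Insert 20: 3 <= 20 (stop) = 1 comparison(s) -> [3, 20, -4, 13, 12, 8]
Insert -4: 20 > -4 (shift), 3 > -4 (shift), reached front = 2 comparison(s) -> [-4, 3, 20, 13, 12, 8]
Insert 13: 20 > 13 (shift), 3 <= 13 (stop) = 2 comparison(s) -> [-4, 3, 13, 20, 12, 8]
Insert 12: 20 > 12 (shift), 13 > 12 (shift), 3 <= 12 (stop) = 3 comparison(s) -> [-4, 3, 12, 13, 20, 8]
Insert 8: 20 > 8 (shift), 13 > 8 (shift), 12 > 8 (shift), 3 <= 8 (stop) = 4 comparison(s) -> [-4, 3, 8, 12, 13, 20]
Total comparisons: 1 + 2 + 2 + 3 + 4 = 12


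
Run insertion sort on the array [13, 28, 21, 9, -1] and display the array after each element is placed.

First element 13 is already 'sorted'
Insert 28: shifted 0 elements -> [13, 28, 21, 9, -1]
Insert 21: shifted 1 elements -> [13, 21, 28, 9, -1]
Insert 9: shifted 3 elements -> [9, 13, 21, 28, -1]
Insert -1: shifted 4 elements -> [-1, 9, 13, 21, 28]


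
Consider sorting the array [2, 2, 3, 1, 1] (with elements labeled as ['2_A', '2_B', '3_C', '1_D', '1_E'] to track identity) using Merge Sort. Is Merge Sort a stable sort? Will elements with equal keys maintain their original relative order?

Trace Merge Sort on the labeled array (the key is the number; the letter only tracks identity):
  Merge [2_A] + [2_B] -> [2_A, 2_B]
  Merge [1_D] + [1_E] -> [1_D, 1_E]
  Merge [3_C] + [1_D, 1_E] -> [1_D, 1_E, 3_C]
  Merge [2_A, 2_B] + [1_D, 1_E, 3_C] -> [1_D, 1_E, 2_A, 2_B, 3_C]
Final order: [1_D, 1_E, 2_A, 2_B, 3_C]
Equal keys:
  value 1: originally 1_D, 1_E; after sorting 1_D, 1_E -> order preserved
  value 2: originally 2_A, 2_B; after sorting 2_A, 2_B -> order preserved
All equal keys kept their original relative order. Merge Sort is stable: when the heads of the two halves are equal the merge takes from the left half first.
Answer: Stable


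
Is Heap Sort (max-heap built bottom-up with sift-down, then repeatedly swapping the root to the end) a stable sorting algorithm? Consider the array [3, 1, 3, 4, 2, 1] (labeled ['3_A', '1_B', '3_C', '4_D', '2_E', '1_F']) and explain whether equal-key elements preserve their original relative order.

Trace Heap Sort on the labeled array (the key is the number; the letter only tracks identity):
  Build max-heap: [4_D, 3_A, 3_C, 1_B, 2_E, 1_F]
  Swap root 4_D to index 5, re-heapify first 5 -> [3_A, 2_E, 3_C, 1_B, 1_F, 4_D]
  Swap root 3_A to index 4, re-heapify first 4 -> [3_C, 2_E, 1_F, 1_B, 3_A, 4_D]
  Swap root 3_C to index 3, re-heapify first 3 -> [2_E, 1_B, 1_F, 3_C, 3_A, 4_D]
  Swap root 2_E to index 2, re-heapify first 2 -> [1_F, 1_B, 2_E, 3_C, 3_A, 4_D]
  Swap root 1_F to index 1, re-heapify first 1 -> [1_B, 1_F, 2_E, 3_C, 3_A, 4_D]
Final order: [1_B, 1_F, 2_E, 3_C, 3_A, 4_D]
Equal keys:
  value 1: originally 1_B, 1_F; after sorting 1_B, 1_F -> order preserved
  value 3: originally 3_A, 3_C; after sorting 3_C, 3_A -> order changed
Equal keys were reordered, so Heap Sort is not stable: heap construction and root-to-end swaps move elements without regard to the original order of equal keys. (One such input is enough; an unstable sort may happen to preserve order on other inputs, but it gives no guarantee.)
Answer: Not stable


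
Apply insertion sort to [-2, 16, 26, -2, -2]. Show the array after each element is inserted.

First element -2 is already 'sorted'
Insert 16: shifted 0 elements -> [-2, 16, 26, -2, -2]
Insert 26: shifted 0 elements -> [-2, 16, 26, -2, -2]
Insert -2: shifted 2 elements -> [-2, -2, 16, 26, -2]
Insert -2: shifted 2 elements -> [-2, -2, -2, 16, 26]


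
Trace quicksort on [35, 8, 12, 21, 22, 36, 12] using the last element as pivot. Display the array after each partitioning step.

Partition 1: pivot=12 at index 2 -> [8, 12, 12, 21, 22, 36, 35]
Partition 2: pivot=12 at index 1 -> [8, 12, 12, 21, 22, 36, 35]
Partition 3: pivot=35 at index 5 -> [8, 12, 12, 21, 22, 35, 36]
Partition 4: pivot=22 at index 4 -> [8, 12, 12, 21, 22, 35, 36]


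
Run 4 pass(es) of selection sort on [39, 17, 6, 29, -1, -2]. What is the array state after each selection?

Pass 1: Select minimum -2 at index 5, swap -> [-2, 17, 6, 29, -1, 39]
Pass 2: Select minimum -1 at index 4, swap -> [-2, -1, 6, 29, 17, 39]
Pass 3: Select minimum 6 at index 2, swap -> [-2, -1, 6, 29, 17, 39]
Pass 4: Select minimum 17 at index 4, swap -> [-2, -1, 6, 17, 29, 39]


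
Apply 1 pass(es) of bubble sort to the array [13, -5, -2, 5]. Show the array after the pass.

After pass 1: [-5, -2, 5, 13] (3 swaps)
Total swaps: 3


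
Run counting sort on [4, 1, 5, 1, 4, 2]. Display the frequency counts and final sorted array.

Count array: [0, 2, 1, 0, 2, 1]
(count[i] = number of elements equal to i)
Cumulative count: [0, 2, 3, 3, 5, 6]
Sorted: [1, 1, 2, 4, 4, 5]


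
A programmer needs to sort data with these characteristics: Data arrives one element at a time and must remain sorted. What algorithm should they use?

Best choice: Insertion sort
Reason: Insertion sort naturally handles online/streaming input by inserting each new element into sorted position


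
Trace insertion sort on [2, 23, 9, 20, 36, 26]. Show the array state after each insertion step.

First element 2 is already 'sorted'
Insert 23: shifted 0 elements -> [2, 23, 9, 20, 36, 26]
Insert 9: shifted 1 elements -> [2, 9, 23, 20, 36, 26]
Insert 20: shifted 1 elements -> [2, 9, 20, 23, 36, 26]
Insert 36: shifted 0 elements -> [2, 9, 20, 23, 36, 26]
Insert 26: shifted 1 elements -> [2, 9, 20, 23, 26, 36]


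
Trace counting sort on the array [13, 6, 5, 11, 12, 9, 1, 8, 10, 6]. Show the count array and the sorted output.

Count array: [0, 1, 0, 0, 0, 1, 2, 0, 1, 1, 1, 1, 1, 1]
(count[i] = number of elements equal to i)
Cumulative count: [0, 1, 1, 1, 1, 2, 4, 4, 5, 6, 7, 8, 9, 10]
Sorted: [1, 5, 6, 6, 8, 9, 10, 11, 12, 13]


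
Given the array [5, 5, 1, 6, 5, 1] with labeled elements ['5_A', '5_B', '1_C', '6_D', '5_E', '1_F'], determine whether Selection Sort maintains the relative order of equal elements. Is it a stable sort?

Trace Selection Sort on the labeled array (the key is the number; the letter only tracks identity):
  Pass 1: minimum of unsorted part is 1_C at index 2; swap it with 5_A at index 0 -> [1_C, 5_B, 5_A, 6_D, 5_E, 1_F]
  Pass 2: minimum of unsorted part is 1_F at index 5; swap it with 5_B at index 1 -> [1_C, 1_F, 5_A, 6_D, 5_E, 5_B]
  Pass 3: minimum 5_A is already at index 2; no swap -> [1_C, 1_F, 5_A, 6_D, 5_E, 5_B]
  Pass 4: minimum of unsorted part is 5_E at index 4; swap it with 6_D at index 3 -> [1_C, 1_F, 5_A, 5_E, 6_D, 5_B]
  Pass 5: minimum of unsorted part is 5_B at index 5; swap it with 6_D at index 4 -> [1_C, 1_F, 5_A, 5_E, 5_B, 6_D]
Final order: [1_C, 1_F, 5_A, 5_E, 5_B, 6_D]
Equal keys:
  value 1: originally 1_C, 1_F; after sorting 1_C, 1_F -> order preserved
  value 5: originally 5_A, 5_B, 5_E; after sorting 5_A, 5_E, 5_B -> order changed
Equal keys were reordered, so Selection Sort is not stable: the long-range swap that moves the minimum into place can carry an element past an equal key. (One such input is enough; an unstable sort may happen to preserve order on other inputs, but it gives no guarantee.)
Answer: Not stable


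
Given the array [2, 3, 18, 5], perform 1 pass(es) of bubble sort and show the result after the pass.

After pass 1: [2, 3, 5, 18] (1 swaps)
Total swaps: 1


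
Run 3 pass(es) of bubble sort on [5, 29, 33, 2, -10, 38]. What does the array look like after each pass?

After pass 1: [5, 29, 2, -10, 33, 38] (2 swaps)
After pass 2: [5, 2, -10, 29, 33, 38] (2 swaps)
After pass 3: [2, -10, 5, 29, 33, 38] (2 swaps)
Total swaps: 6


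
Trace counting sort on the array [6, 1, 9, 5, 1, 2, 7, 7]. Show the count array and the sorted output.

Count array: [0, 2, 1, 0, 0, 1, 1, 2, 0, 1]
(count[i] = number of elements equal to i)
Cumulative count: [0, 2, 3, 3, 3, 4, 5, 7, 7, 8]
Sorted: [1, 1, 2, 5, 6, 7, 7, 9]


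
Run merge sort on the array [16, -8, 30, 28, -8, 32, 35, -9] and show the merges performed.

Divide and conquer:
  Merge [16] + [-8] -> [-8, 16]
  Merge [30] + [28] -> [28, 30]
  Merge [-8, 16] + [28, 30] -> [-8, 16, 28, 30]
  Merge [-8] + [32] -> [-8, 32]
  Merge [35] + [-9] -> [-9, 35]
  Merge [-8, 32] + [-9, 35] -> [-9, -8, 32, 35]
  Merge [-8, 16, 28, 30] + [-9, -8, 32, 35] -> [-9, -8, -8, 16, 28, 30, 32, 35]


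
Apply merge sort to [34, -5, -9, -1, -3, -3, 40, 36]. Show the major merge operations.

Divide and conquer:
  Merge [34] + [-5] -> [-5, 34]
  Merge [-9] + [-1] -> [-9, -1]
  Merge [-5, 34] + [-9, -1] -> [-9, -5, -1, 34]
  Merge [-3] + [-3] -> [-3, -3]
  Merge [40] + [36] -> [36, 40]
  Merge [-3, -3] + [36, 40] -> [-3, -3, 36, 40]
  Merge [-9, -5, -1, 34] + [-3, -3, 36, 40] -> [-9, -5, -3, -3, -1, 34, 36, 40]


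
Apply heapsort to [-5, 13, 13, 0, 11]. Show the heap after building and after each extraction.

Build heap: [13, 11, 13, 0, -5]
Extract 13: [13, 11, -5, 0, 13]
Extract 13: [11, 0, -5, 13, 13]
Extract 11: [0, -5, 11, 13, 13]
Extract 0: [-5, 0, 11, 13, 13]


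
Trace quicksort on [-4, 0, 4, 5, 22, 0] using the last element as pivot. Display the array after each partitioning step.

Partition 1: pivot=0 at index 2 -> [-4, 0, 0, 5, 22, 4]
Partition 2: pivot=0 at index 1 -> [-4, 0, 0, 5, 22, 4]
Partition 3: pivot=4 at index 3 -> [-4, 0, 0, 4, 22, 5]
Partition 4: pivot=5 at index 4 -> [-4, 0, 0, 4, 5, 22]


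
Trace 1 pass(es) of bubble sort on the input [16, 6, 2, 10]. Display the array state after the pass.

After pass 1: [6, 2, 10, 16] (3 swaps)
Total swaps: 3


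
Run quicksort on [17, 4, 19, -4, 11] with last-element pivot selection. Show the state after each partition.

Partition 1: pivot=11 at index 2 -> [4, -4, 11, 17, 19]
Partition 2: pivot=-4 at index 0 -> [-4, 4, 11, 17, 19]
Partition 3: pivot=19 at index 4 -> [-4, 4, 11, 17, 19]


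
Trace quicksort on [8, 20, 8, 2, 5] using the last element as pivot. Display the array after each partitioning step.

Partition 1: pivot=5 at index 1 -> [2, 5, 8, 8, 20]
Partition 2: pivot=20 at index 4 -> [2, 5, 8, 8, 20]
Partition 3: pivot=8 at index 3 -> [2, 5, 8, 8, 20]


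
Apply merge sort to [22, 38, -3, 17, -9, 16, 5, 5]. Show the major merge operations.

Divide and conquer:
  Merge [22] + [38] -> [22, 38]
  Merge [-3] + [17] -> [-3, 17]
  Merge [22, 38] + [-3, 17] -> [-3, 17, 22, 38]
  Merge [-9] + [16] -> [-9, 16]
  Merge [5] + [5] -> [5, 5]
  Merge [-9, 16] + [5, 5] -> [-9, 5, 5, 16]
  Merge [-3, 17, 22, 38] + [-9, 5, 5, 16] -> [-9, -3, 5, 5, 16, 17, 22, 38]


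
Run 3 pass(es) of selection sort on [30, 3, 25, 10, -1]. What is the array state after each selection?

Pass 1: Select minimum -1 at index 4, swap -> [-1, 3, 25, 10, 30]
Pass 2: Select minimum 3 at index 1, swap -> [-1, 3, 25, 10, 30]
Pass 3: Select minimum 10 at index 3, swap -> [-1, 3, 10, 25, 30]


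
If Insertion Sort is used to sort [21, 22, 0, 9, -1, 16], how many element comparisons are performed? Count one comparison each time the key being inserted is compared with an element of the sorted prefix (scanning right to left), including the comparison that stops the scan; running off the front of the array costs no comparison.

Insert 22: 21 <= 22 (stop) = 1 comparison(s) -> [21, 22, 0, 9, -1, 16]
Insert 0: 22 > 0 (shift), 21 > 0 (shift), reached front = 2 comparison(s) -> [0, 21, 22, 9, -1, 16]
Insert 9: 22 > 9 (shift), 21 > 9 (shift), 0 <= 9 (stop) = 3 comparison(s) -> [0, 9, 21, 22, -1, 16]
Insert -1: 22 > -1 (shift), 21 > -1 (shift), 9 > -1 (shift), 0 > -1 (shift), reached front = 4 comparison(s) -> [-1, 0, 9, 21, 22, 16]
Insert 16: 22 > 16 (shift), 21 > 16 (shift), 9 <= 16 (stop) = 3 comparison(s) -> [-1, 0, 9, 16, 21, 22]
Total comparisons: 1 + 2 + 3 + 4 + 3 = 13


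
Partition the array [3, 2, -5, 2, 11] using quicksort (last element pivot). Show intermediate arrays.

Partition 1: pivot=11 at index 4 -> [3, 2, -5, 2, 11]
Partition 2: pivot=2 at index 2 -> [2, -5, 2, 3, 11]
Partition 3: pivot=-5 at index 0 -> [-5, 2, 2, 3, 11]


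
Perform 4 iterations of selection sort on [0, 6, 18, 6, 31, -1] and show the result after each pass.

Pass 1: Select minimum -1 at index 5, swap -> [-1, 6, 18, 6, 31, 0]
Pass 2: Select minimum 0 at index 5, swap -> [-1, 0, 18, 6, 31, 6]
Pass 3: Select minimum 6 at index 3, swap -> [-1, 0, 6, 18, 31, 6]
Pass 4: Select minimum 6 at index 5, swap -> [-1, 0, 6, 6, 31, 18]


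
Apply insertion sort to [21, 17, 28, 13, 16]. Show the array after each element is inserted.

First element 21 is already 'sorted'
Insert 17: shifted 1 elements -> [17, 21, 28, 13, 16]
Insert 28: shifted 0 elements -> [17, 21, 28, 13, 16]
Insert 13: shifted 3 elements -> [13, 17, 21, 28, 16]
Insert 16: shifted 3 elements -> [13, 16, 17, 21, 28]


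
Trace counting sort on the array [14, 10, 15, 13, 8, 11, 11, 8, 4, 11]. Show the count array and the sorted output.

Count array: [0, 0, 0, 0, 1, 0, 0, 0, 2, 0, 1, 3, 0, 1, 1, 1]
(count[i] = number of elements equal to i)
Cumulative count: [0, 0, 0, 0, 1, 1, 1, 1, 3, 3, 4, 7, 7, 8, 9, 10]
Sorted: [4, 8, 8, 10, 11, 11, 11, 13, 14, 15]


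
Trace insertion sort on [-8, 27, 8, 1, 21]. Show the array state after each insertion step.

First element -8 is already 'sorted'
Insert 27: shifted 0 elements -> [-8, 27, 8, 1, 21]
Insert 8: shifted 1 elements -> [-8, 8, 27, 1, 21]
Insert 1: shifted 2 elements -> [-8, 1, 8, 27, 21]
Insert 21: shifted 1 elements -> [-8, 1, 8, 21, 27]


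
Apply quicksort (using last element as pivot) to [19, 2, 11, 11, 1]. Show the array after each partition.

Partition 1: pivot=1 at index 0 -> [1, 2, 11, 11, 19]
Partition 2: pivot=19 at index 4 -> [1, 2, 11, 11, 19]
Partition 3: pivot=11 at index 3 -> [1, 2, 11, 11, 19]
Partition 4: pivot=11 at index 2 -> [1, 2, 11, 11, 19]


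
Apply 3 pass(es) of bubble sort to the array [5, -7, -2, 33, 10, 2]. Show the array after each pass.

After pass 1: [-7, -2, 5, 10, 2, 33] (4 swaps)
After pass 2: [-7, -2, 5, 2, 10, 33] (1 swaps)
After pass 3: [-7, -2, 2, 5, 10, 33] (1 swaps)
Total swaps: 6


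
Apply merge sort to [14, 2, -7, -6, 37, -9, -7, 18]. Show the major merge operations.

Divide and conquer:
  Merge [14] + [2] -> [2, 14]
  Merge [-7] + [-6] -> [-7, -6]
  Merge [2, 14] + [-7, -6] -> [-7, -6, 2, 14]
  Merge [37] + [-9] -> [-9, 37]
  Merge [-7] + [18] -> [-7, 18]
  Merge [-9, 37] + [-7, 18] -> [-9, -7, 18, 37]
  Merge [-7, -6, 2, 14] + [-9, -7, 18, 37] -> [-9, -7, -7, -6, 2, 14, 18, 37]


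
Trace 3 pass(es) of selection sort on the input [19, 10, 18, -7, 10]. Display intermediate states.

Pass 1: Select minimum -7 at index 3, swap -> [-7, 10, 18, 19, 10]
Pass 2: Select minimum 10 at index 1, swap -> [-7, 10, 18, 19, 10]
Pass 3: Select minimum 10 at index 4, swap -> [-7, 10, 10, 19, 18]


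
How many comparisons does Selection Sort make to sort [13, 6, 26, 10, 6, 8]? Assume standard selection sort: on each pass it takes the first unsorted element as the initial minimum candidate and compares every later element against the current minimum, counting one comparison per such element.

Pass 1: scan indices 1..5 for the minimum = 5 comparison(s); min is 6, place at index 0 -> [6, 13, 26, 10, 6, 8]
Pass 2: scan indices 2..5 for the minimum = 4 comparison(s); min is 6, place at index 1 -> [6, 6, 26, 10, 13, 8]
Pass 3: scan indices 3..5 for the minimum = 3 comparison(s); min is 8, place at index 2 -> [6, 6, 8, 10, 13, 26]
Pass 4: scan indices 4..5 for the minimum = 2 comparison(s); min is 10, place at index 3 -> [6, 6, 8, 10, 13, 26]
Pass 5: scan indices 5..5 for the minimum = 1 comparison(s); min is 13, place at index 4 -> [6, 6, 8, 10, 13, 26]
Selection sort always scans the whole unsorted suffix, so the count is (n-1) + (n-2) + ... + 1 = n(n-1)/2 = 6*5/2 = 15 regardless of the input order.
Total comparisons: 5 + 4 + 3 + 2 + 1 = 15


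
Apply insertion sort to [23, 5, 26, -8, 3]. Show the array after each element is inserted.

First element 23 is already 'sorted'
Insert 5: shifted 1 elements -> [5, 23, 26, -8, 3]
Insert 26: shifted 0 elements -> [5, 23, 26, -8, 3]
Insert -8: shifted 3 elements -> [-8, 5, 23, 26, 3]
Insert 3: shifted 3 elements -> [-8, 3, 5, 23, 26]


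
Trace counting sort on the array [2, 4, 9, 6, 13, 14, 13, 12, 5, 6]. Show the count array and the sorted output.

Count array: [0, 0, 1, 0, 1, 1, 2, 0, 0, 1, 0, 0, 1, 2, 1]
(count[i] = number of elements equal to i)
Cumulative count: [0, 0, 1, 1, 2, 3, 5, 5, 5, 6, 6, 6, 7, 9, 10]
Sorted: [2, 4, 5, 6, 6, 9, 12, 13, 13, 14]


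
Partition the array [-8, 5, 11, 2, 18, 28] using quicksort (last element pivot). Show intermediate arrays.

Partition 1: pivot=28 at index 5 -> [-8, 5, 11, 2, 18, 28]
Partition 2: pivot=18 at index 4 -> [-8, 5, 11, 2, 18, 28]
Partition 3: pivot=2 at index 1 -> [-8, 2, 11, 5, 18, 28]
Partition 4: pivot=5 at index 2 -> [-8, 2, 5, 11, 18, 28]


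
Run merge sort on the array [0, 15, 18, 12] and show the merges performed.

Divide and conquer:
  Merge [0] + [15] -> [0, 15]
  Merge [18] + [12] -> [12, 18]
  Merge [0, 15] + [12, 18] -> [0, 12, 15, 18]


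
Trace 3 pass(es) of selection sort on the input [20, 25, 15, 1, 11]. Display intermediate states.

Pass 1: Select minimum 1 at index 3, swap -> [1, 25, 15, 20, 11]
Pass 2: Select minimum 11 at index 4, swap -> [1, 11, 15, 20, 25]
Pass 3: Select minimum 15 at index 2, swap -> [1, 11, 15, 20, 25]


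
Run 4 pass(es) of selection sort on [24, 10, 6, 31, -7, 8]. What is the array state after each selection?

Pass 1: Select minimum -7 at index 4, swap -> [-7, 10, 6, 31, 24, 8]
Pass 2: Select minimum 6 at index 2, swap -> [-7, 6, 10, 31, 24, 8]
Pass 3: Select minimum 8 at index 5, swap -> [-7, 6, 8, 31, 24, 10]
Pass 4: Select minimum 10 at index 5, swap -> [-7, 6, 8, 10, 24, 31]


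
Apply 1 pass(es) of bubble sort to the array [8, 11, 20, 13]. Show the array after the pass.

After pass 1: [8, 11, 13, 20] (1 swaps)
Total swaps: 1


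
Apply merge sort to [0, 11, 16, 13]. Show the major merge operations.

Divide and conquer:
  Merge [0] + [11] -> [0, 11]
  Merge [16] + [13] -> [13, 16]
  Merge [0, 11] + [13, 16] -> [0, 11, 13, 16]


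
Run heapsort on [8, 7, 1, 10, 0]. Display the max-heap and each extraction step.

Build heap: [10, 8, 1, 7, 0]
Extract 10: [8, 7, 1, 0, 10]
Extract 8: [7, 0, 1, 8, 10]
Extract 7: [1, 0, 7, 8, 10]
Extract 1: [0, 1, 7, 8, 10]


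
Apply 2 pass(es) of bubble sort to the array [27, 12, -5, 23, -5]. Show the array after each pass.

After pass 1: [12, -5, 23, -5, 27] (4 swaps)
After pass 2: [-5, 12, -5, 23, 27] (2 swaps)
Total swaps: 6


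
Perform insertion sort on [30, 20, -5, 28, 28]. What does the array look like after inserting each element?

First element 30 is already 'sorted'
Insert 20: shifted 1 elements -> [20, 30, -5, 28, 28]
Insert -5: shifted 2 elements -> [-5, 20, 30, 28, 28]
Insert 28: shifted 1 elements -> [-5, 20, 28, 30, 28]
Insert 28: shifted 1 elements -> [-5, 20, 28, 28, 30]


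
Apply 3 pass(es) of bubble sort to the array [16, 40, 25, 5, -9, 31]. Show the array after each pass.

After pass 1: [16, 25, 5, -9, 31, 40] (4 swaps)
After pass 2: [16, 5, -9, 25, 31, 40] (2 swaps)
After pass 3: [5, -9, 16, 25, 31, 40] (2 swaps)
Total swaps: 8


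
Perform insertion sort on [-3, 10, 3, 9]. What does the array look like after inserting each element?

First element -3 is already 'sorted'
Insert 10: shifted 0 elements -> [-3, 10, 3, 9]
Insert 3: shifted 1 elements -> [-3, 3, 10, 9]
Insert 9: shifted 1 elements -> [-3, 3, 9, 10]


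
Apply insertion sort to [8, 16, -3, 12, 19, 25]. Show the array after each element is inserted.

First element 8 is already 'sorted'
Insert 16: shifted 0 elements -> [8, 16, -3, 12, 19, 25]
Insert -3: shifted 2 elements -> [-3, 8, 16, 12, 19, 25]
Insert 12: shifted 1 elements -> [-3, 8, 12, 16, 19, 25]
Insert 19: shifted 0 elements -> [-3, 8, 12, 16, 19, 25]
Insert 25: shifted 0 elements -> [-3, 8, 12, 16, 19, 25]


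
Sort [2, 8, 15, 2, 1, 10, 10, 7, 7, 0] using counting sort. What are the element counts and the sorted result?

Count array: [1, 1, 2, 0, 0, 0, 0, 2, 1, 0, 2, 0, 0, 0, 0, 1]
(count[i] = number of elements equal to i)
Cumulative count: [1, 2, 4, 4, 4, 4, 4, 6, 7, 7, 9, 9, 9, 9, 9, 10]
Sorted: [0, 1, 2, 2, 7, 7, 8, 10, 10, 15]


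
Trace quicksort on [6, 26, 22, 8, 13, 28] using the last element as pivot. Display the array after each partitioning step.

Partition 1: pivot=28 at index 5 -> [6, 26, 22, 8, 13, 28]
Partition 2: pivot=13 at index 2 -> [6, 8, 13, 26, 22, 28]
Partition 3: pivot=8 at index 1 -> [6, 8, 13, 26, 22, 28]
Partition 4: pivot=22 at index 3 -> [6, 8, 13, 22, 26, 28]


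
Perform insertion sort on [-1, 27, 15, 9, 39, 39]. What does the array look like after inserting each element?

First element -1 is already 'sorted'
Insert 27: shifted 0 elements -> [-1, 27, 15, 9, 39, 39]
Insert 15: shifted 1 elements -> [-1, 15, 27, 9, 39, 39]
Insert 9: shifted 2 elements -> [-1, 9, 15, 27, 39, 39]
Insert 39: shifted 0 elements -> [-1, 9, 15, 27, 39, 39]
Insert 39: shifted 0 elements -> [-1, 9, 15, 27, 39, 39]


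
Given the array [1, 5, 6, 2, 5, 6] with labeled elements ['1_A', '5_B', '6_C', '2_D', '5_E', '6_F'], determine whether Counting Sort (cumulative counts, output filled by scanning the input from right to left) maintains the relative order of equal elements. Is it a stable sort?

Trace Counting Sort on the labeled array (the key is the number; the letter only tracks identity):
  Counts for values 0..6: [0, 1, 1, 0, 0, 2, 2]
  Cumulative counts: [0, 1, 2, 2, 2, 4, 6]
  Scan right to left: place 6_F at output index 5
  Scan right to left: place 5_E at output index 3
  Scan right to left: place 2_D at output index 1
  Scan right to left: place 6_C at output index 4
  Scan right to left: place 5_B at output index 2
  Scan right to left: place 1_A at output index 0
  Output: [1_A, 2_D, 5_B, 5_E, 6_C, 6_F]
Equal keys:
  value 5: originally 5_B, 5_E; after sorting 5_B, 5_E -> order preserved
  value 6: originally 6_C, 6_F; after sorting 6_C, 6_F -> order preserved
All equal keys kept their original relative order. Counting Sort is stable: scanning the input right to left with decreasing cumulative counts places later duplicates at later output positions.
Answer: Stable
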